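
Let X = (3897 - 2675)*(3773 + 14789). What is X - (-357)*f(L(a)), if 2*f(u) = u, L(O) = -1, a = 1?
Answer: 45365171/2 ≈ 2.2683e+7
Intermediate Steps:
f(u) = u/2
X = 22682764 (X = 1222*18562 = 22682764)
X - (-357)*f(L(a)) = 22682764 - (-357)*(½)*(-1) = 22682764 - (-357)*(-1)/2 = 22682764 - 1*357/2 = 22682764 - 357/2 = 45365171/2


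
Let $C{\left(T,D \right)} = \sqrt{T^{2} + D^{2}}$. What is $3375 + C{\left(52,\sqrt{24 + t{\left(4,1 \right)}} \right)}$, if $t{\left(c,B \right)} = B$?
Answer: $3375 + \sqrt{2729} \approx 3427.2$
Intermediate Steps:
$C{\left(T,D \right)} = \sqrt{D^{2} + T^{2}}$
$3375 + C{\left(52,\sqrt{24 + t{\left(4,1 \right)}} \right)} = 3375 + \sqrt{\left(\sqrt{24 + 1}\right)^{2} + 52^{2}} = 3375 + \sqrt{\left(\sqrt{25}\right)^{2} + 2704} = 3375 + \sqrt{5^{2} + 2704} = 3375 + \sqrt{25 + 2704} = 3375 + \sqrt{2729}$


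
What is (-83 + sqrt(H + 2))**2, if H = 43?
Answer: 6934 - 498*sqrt(5) ≈ 5820.4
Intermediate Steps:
(-83 + sqrt(H + 2))**2 = (-83 + sqrt(43 + 2))**2 = (-83 + sqrt(45))**2 = (-83 + 3*sqrt(5))**2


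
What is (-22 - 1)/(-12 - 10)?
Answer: 23/22 ≈ 1.0455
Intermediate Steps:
(-22 - 1)/(-12 - 10) = -23/(-22) = -23*(-1/22) = 23/22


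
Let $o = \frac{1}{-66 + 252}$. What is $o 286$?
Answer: $\frac{143}{93} \approx 1.5376$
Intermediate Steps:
$o = \frac{1}{186} \approx 0.0053763$
$o 286 = \frac{1}{186} \cdot 286 = \frac{143}{93}$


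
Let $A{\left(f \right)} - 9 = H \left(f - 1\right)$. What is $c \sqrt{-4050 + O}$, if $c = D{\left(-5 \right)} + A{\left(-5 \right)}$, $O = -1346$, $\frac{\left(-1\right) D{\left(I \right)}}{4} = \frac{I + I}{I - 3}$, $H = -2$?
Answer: $32 i \sqrt{1349} \approx 1175.3 i$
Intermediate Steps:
$D{\left(I \right)} = - \frac{8 I}{-3 + I}$ ($D{\left(I \right)} = - 4 \frac{I + I}{I - 3} = - 4 \frac{2 I}{-3 + I} = - \frac{8 I}{-3 + I}$)
$A{\left(f \right)} = 11 - 2 f$ ($A{\left(f \right)} = 9 - 2 \left(f - 1\right) = 9 - 2 \left(-1 + f\right) = 9 - \left(-2 + 2 f\right) = 11 - 2 f$)
$c = 16$ ($c = \left(-8\right) \left(-5\right) \frac{1}{-3 - 5} + \left(11 - -10\right) = \left(-8\right) \left(-5\right) \frac{1}{-8} + \left(11 + 10\right) = \left(-8\right) \left(-5\right) \left(- \frac{1}{8}\right) + 21 = -5 + 21 = 16$)
$c \sqrt{-4050 + O} = 16 \sqrt{-4050 - 1346} = 16 \sqrt{-5396} = 16 \cdot 2 i \sqrt{1349} = 32 i \sqrt{1349}$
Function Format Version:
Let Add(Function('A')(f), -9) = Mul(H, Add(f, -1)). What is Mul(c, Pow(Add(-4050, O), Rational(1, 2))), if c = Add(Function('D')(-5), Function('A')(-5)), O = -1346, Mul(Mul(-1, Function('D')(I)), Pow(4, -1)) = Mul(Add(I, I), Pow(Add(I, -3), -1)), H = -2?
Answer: Mul(32, I, Pow(1349, Rational(1, 2))) ≈ Mul(1175.3, I)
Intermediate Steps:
Function('D')(I) = Mul(-8, I, Pow(Add(-3, I), -1)) (Function('D')(I) = Mul(-4, Mul(Add(I, I), Pow(Add(I, -3), -1))) = Mul(-4, Mul(Mul(2, I), Pow(Add(-3, I), -1))) = Mul(-4, Mul(2, I, Pow(Add(-3, I), -1))) = Mul(-8, I, Pow(Add(-3, I), -1)))
Function('A')(f) = Add(11, Mul(-2, f)) (Function('A')(f) = Add(9, Mul(-2, Add(f, -1))) = Add(9, Mul(-2, Add(-1, f))) = Add(9, Add(2, Mul(-2, f))) = Add(11, Mul(-2, f)))
c = 16 (c = Add(Mul(-8, -5, Pow(Add(-3, -5), -1)), Add(11, Mul(-2, -5))) = Add(Mul(-8, -5, Pow(-8, -1)), Add(11, 10)) = Add(Mul(-8, -5, Rational(-1, 8)), 21) = Add(-5, 21) = 16)
Mul(c, Pow(Add(-4050, O), Rational(1, 2))) = Mul(16, Pow(Add(-4050, -1346), Rational(1, 2))) = Mul(16, Pow(-5396, Rational(1, 2))) = Mul(16, Mul(2, I, Pow(1349, Rational(1, 2)))) = Mul(32, I, Pow(1349, Rational(1, 2)))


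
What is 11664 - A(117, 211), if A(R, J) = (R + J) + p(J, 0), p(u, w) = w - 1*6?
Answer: 11342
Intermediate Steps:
p(u, w) = -6 + w (p(u, w) = w - 6 = -6 + w)
A(R, J) = -6 + J + R (A(R, J) = (R + J) + (-6 + 0) = (J + R) - 6 = -6 + J + R)
11664 - A(117, 211) = 11664 - (-6 + 211 + 117) = 11664 - 1*322 = 11664 - 322 = 11342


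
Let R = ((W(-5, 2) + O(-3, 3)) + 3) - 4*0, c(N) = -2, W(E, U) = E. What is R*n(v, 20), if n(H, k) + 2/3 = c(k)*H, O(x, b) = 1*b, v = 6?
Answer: -38/3 ≈ -12.667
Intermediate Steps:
O(x, b) = b
n(H, k) = -⅔ - 2*H
R = 1 (R = ((-5 + 3) + 3) - 4*0 = (-2 + 3) + 0 = 1 + 0 = 1)
R*n(v, 20) = 1*(-⅔ - 2*6) = 1*(-⅔ - 12) = 1*(-38/3) = -38/3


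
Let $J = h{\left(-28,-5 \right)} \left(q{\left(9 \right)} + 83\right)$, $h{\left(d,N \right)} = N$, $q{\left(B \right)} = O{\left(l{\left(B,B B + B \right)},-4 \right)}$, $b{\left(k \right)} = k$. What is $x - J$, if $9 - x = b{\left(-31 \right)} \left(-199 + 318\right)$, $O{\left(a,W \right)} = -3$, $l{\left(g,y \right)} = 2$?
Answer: $4098$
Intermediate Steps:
$q{\left(B \right)} = -3$
$x = 3698$ ($x = 9 - - 31 \left(-199 + 318\right) = 9 - \left(-31\right) 119 = 9 - -3689 = 9 + 3689 = 3698$)
$J = -400$ ($J = - 5 \left(-3 + 83\right) = \left(-5\right) 80 = -400$)
$x - J = 3698 - -400 = 3698 + 400 = 4098$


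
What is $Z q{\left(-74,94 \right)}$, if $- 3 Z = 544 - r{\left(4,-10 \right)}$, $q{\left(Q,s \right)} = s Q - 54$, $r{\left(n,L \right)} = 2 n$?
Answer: $\frac{3757360}{3} \approx 1.2525 \cdot 10^{6}$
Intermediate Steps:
$q{\left(Q,s \right)} = -54 + Q s$ ($q{\left(Q,s \right)} = Q s - 54 = -54 + Q s$)
$Z = - \frac{536}{3}$ ($Z = - \frac{544 - 2 \cdot 4}{3} = - \frac{544 - 8}{3} = \left(- \frac{1}{3}\right) 536 = - \frac{536}{3} \approx -178.67$)
$Z q{\left(-74,94 \right)} = - \frac{536 \left(-54 - 6956\right)}{3} = \left(- \frac{536}{3}\right) \left(-7010\right) = \frac{3757360}{3}$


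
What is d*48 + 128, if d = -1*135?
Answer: -6352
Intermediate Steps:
d = -135
d*48 + 128 = -135*48 + 128 = -6480 + 128 = -6352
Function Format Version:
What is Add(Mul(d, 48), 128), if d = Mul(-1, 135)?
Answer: -6352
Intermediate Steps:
d = -135
Add(Mul(d, 48), 128) = Add(Mul(-135, 48), 128) = Add(-6480, 128) = -6352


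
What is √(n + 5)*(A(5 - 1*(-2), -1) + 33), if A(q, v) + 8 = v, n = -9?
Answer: 48*I ≈ 48.0*I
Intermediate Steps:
A(q, v) = -8 + v
√(n + 5)*(A(5 - 1*(-2), -1) + 33) = √(-9 + 5)*((-8 - 1) + 33) = √(-4)*(-9 + 33) = (2*I)*24 = 48*I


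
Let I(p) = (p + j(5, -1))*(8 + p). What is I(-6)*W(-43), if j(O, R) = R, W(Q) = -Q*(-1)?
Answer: 602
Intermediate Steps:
W(Q) = Q
I(p) = (-1 + p)*(8 + p) (I(p) = (p - 1)*(8 + p) = (-1 + p)*(8 + p))
I(-6)*W(-43) = (-8 + (-6)**2 + 7*(-6))*(-43) = (-8 + 36 - 42)*(-43) = -14*(-43) = 602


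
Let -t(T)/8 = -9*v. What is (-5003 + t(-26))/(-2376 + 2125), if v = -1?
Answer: 5075/251 ≈ 20.219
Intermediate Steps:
t(T) = -72 (t(T) = -(-72)*(-1) = -8*9 = -72)
(-5003 + t(-26))/(-2376 + 2125) = (-5003 - 72)/(-2376 + 2125) = -5075/(-251) = -5075*(-1/251) = 5075/251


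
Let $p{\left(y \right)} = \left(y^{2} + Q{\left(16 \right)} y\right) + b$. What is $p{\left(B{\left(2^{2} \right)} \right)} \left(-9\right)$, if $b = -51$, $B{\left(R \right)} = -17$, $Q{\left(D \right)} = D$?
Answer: $306$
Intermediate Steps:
$p{\left(y \right)} = -51 + y^{2} + 16 y$ ($p{\left(y \right)} = \left(y^{2} + 16 y\right) - 51 = -51 + y^{2} + 16 y$)
$p{\left(B{\left(2^{2} \right)} \right)} \left(-9\right) = \left(-51 + \left(-17\right)^{2} + 16 \left(-17\right)\right) \left(-9\right) = \left(-51 + 289 - 272\right) \left(-9\right) = \left(-34\right) \left(-9\right) = 306$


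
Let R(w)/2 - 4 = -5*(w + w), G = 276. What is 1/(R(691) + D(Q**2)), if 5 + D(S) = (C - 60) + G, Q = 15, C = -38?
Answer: -1/13639 ≈ -7.3319e-5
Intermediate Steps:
R(w) = 8 - 20*w (R(w) = 8 + 2*(-5*(w + w)) = 8 + 2*(-10*w) = 8 - 20*w)
D(S) = 173 (D(S) = -5 + ((-38 - 60) + 276) = -5 + (-98 + 276) = -5 + 178 = 173)
1/(R(691) + D(Q**2)) = 1/((8 - 20*691) + 173) = 1/((8 - 13820) + 173) = 1/(-13812 + 173) = 1/(-13639) = -1/13639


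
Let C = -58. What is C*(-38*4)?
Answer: 8816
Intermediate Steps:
C*(-38*4) = -(-2204)*4 = -58*(-152) = 8816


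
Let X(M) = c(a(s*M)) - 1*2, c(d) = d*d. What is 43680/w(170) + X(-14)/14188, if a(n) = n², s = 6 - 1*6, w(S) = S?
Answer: 30986575/120598 ≈ 256.94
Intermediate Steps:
s = 0 (s = 6 - 6 = 0)
c(d) = d²
X(M) = -2 (X(M) = ((0*M)²)² - 1*2 = (0²)² - 2 = 0² - 2 = 0 - 2 = -2)
43680/w(170) + X(-14)/14188 = 43680/170 - 2/14188 = 43680*(1/170) - 2*1/14188 = 4368/17 - 1/7094 = 30986575/120598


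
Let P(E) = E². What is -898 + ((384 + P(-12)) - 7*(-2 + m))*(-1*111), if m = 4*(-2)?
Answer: -67276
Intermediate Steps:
m = -8
-898 + ((384 + P(-12)) - 7*(-2 + m))*(-1*111) = -898 + ((384 + (-12)²) - 7*(-2 - 8))*(-1*111) = -898 + ((384 + 144) - 7*(-10))*(-111) = -898 + (528 + 70)*(-111) = -898 + 598*(-111) = -898 - 66378 = -67276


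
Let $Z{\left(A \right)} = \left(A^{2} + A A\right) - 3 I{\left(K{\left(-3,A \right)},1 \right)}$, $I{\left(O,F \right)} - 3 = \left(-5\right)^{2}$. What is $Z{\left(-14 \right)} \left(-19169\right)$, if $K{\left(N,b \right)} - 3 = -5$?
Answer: $-5904052$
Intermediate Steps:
$K{\left(N,b \right)} = -2$ ($K{\left(N,b \right)} = 3 - 5 = -2$)
$I{\left(O,F \right)} = 28$ ($I{\left(O,F \right)} = 3 + \left(-5\right)^{2} = 3 + 25 = 28$)
$Z{\left(A \right)} = -84 + 2 A^{2}$ ($Z{\left(A \right)} = \left(A^{2} + A A\right) - 84 = \left(A^{2} + A^{2}\right) - 84 = 2 A^{2} - 84 = -84 + 2 A^{2}$)
$Z{\left(-14 \right)} \left(-19169\right) = \left(-84 + 2 \left(-14\right)^{2}\right) \left(-19169\right) = \left(-84 + 2 \cdot 196\right) \left(-19169\right) = \left(-84 + 392\right) \left(-19169\right) = 308 \left(-19169\right) = -5904052$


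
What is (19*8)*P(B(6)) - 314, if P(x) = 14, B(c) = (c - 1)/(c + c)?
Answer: 1814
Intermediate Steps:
B(c) = (-1 + c)/(2*c) (B(c) = (-1 + c)/((2*c)) = (-1 + c)*(1/(2*c)) = (-1 + c)/(2*c))
(19*8)*P(B(6)) - 314 = (19*8)*14 - 314 = 152*14 - 314 = 2128 - 314 = 1814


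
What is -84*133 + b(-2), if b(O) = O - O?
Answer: -11172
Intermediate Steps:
b(O) = 0
-84*133 + b(-2) = -84*133 + 0 = -11172 + 0 = -11172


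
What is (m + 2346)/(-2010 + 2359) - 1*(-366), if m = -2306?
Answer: 127774/349 ≈ 366.11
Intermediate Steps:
(m + 2346)/(-2010 + 2359) - 1*(-366) = (-2306 + 2346)/(-2010 + 2359) - 1*(-366) = 40/349 + 366 = 127774/349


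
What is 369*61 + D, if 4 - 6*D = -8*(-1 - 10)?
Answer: 22495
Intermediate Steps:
D = -14 (D = ⅔ - (-4)*(-1 - 10)/3 = ⅔ - (-4)*(-11)/3 = ⅔ - ⅙*88 = ⅔ - 44/3 = -14)
369*61 + D = 369*61 - 14 = 22509 - 14 = 22495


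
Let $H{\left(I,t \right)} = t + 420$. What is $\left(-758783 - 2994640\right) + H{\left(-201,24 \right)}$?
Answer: $-3752979$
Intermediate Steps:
$H{\left(I,t \right)} = 420 + t$
$\left(-758783 - 2994640\right) + H{\left(-201,24 \right)} = \left(-758783 - 2994640\right) + \left(420 + 24\right) = -3753423 + 444 = -3752979$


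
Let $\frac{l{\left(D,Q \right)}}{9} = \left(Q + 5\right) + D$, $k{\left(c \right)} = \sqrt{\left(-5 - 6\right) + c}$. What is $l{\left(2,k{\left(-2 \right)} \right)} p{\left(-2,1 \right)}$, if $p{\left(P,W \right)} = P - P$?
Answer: $0$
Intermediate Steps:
$p{\left(P,W \right)} = 0$
$k{\left(c \right)} = \sqrt{-11 + c}$ ($k{\left(c \right)} = \sqrt{\left(-5 - 6\right) + c} = \sqrt{-11 + c}$)
$l{\left(D,Q \right)} = 45 + 9 D + 9 Q$ ($l{\left(D,Q \right)} = 9 \left(\left(Q + 5\right) + D\right) = 9 \left(\left(5 + Q\right) + D\right) = 9 \left(5 + D + Q\right) = 45 + 9 D + 9 Q$)
$l{\left(2,k{\left(-2 \right)} \right)} p{\left(-2,1 \right)} = \left(45 + 9 \cdot 2 + 9 \sqrt{-11 - 2}\right) 0 = \left(45 + 18 + 9 \sqrt{-13}\right) 0 = \left(45 + 18 + 9 i \sqrt{13}\right) 0 = \left(63 + 9 i \sqrt{13}\right) 0 = 0$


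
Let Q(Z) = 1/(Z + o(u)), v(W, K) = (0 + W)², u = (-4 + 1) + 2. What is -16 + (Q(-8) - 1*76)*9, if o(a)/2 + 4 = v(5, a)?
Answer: -23791/34 ≈ -699.74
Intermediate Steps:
u = -1 (u = -3 + 2 = -1)
v(W, K) = W²
o(a) = 42 (o(a) = -8 + 2*5² = -8 + 2*25 = -8 + 50 = 42)
Q(Z) = 1/(42 + Z) (Q(Z) = 1/(Z + 42) = 1/(42 + Z))
-16 + (Q(-8) - 1*76)*9 = -16 + (1/(42 - 8) - 1*76)*9 = -16 + (1/34 - 76)*9 = -16 - 2583/34*9 = -16 - 23247/34 = -23791/34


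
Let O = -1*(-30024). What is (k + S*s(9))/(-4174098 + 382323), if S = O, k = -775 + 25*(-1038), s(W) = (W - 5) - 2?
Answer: -33323/3791775 ≈ -0.0087882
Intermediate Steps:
s(W) = -7 + W (s(W) = (-5 + W) - 2 = -7 + W)
k = -26725 (k = -775 - 25950 = -26725)
O = 30024
S = 30024
(k + S*s(9))/(-4174098 + 382323) = (-26725 + 30024*(-7 + 9))/(-4174098 + 382323) = (-26725 + 30024*2)/(-3791775) = (-26725 + 60048)*(-1/3791775) = 33323*(-1/3791775) = -33323/3791775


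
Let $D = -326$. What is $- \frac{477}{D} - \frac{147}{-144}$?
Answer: $\frac{19435}{7824} \approx 2.484$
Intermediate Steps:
$- \frac{477}{D} - \frac{147}{-144} = - \frac{477}{-326} - \frac{147}{-144} = \left(-477\right) \left(- \frac{1}{326}\right) - - \frac{49}{48} = \frac{477}{326} + \frac{49}{48} = \frac{19435}{7824}$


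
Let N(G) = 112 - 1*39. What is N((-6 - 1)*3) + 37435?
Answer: 37508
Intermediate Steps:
N(G) = 73 (N(G) = 112 - 39 = 73)
N((-6 - 1)*3) + 37435 = 73 + 37435 = 37508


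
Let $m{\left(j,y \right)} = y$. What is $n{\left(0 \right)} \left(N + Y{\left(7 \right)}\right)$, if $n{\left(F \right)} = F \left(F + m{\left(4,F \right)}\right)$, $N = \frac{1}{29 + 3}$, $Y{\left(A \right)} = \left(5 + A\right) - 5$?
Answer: $0$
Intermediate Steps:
$Y{\left(A \right)} = A$
$N = \frac{1}{32} \approx 0.03125$
$n{\left(F \right)} = 2 F^{2}$ ($n{\left(F \right)} = F \left(F + F\right) = F 2 F = 2 F^{2}$)
$n{\left(0 \right)} \left(N + Y{\left(7 \right)}\right) = 2 \cdot 0^{2} \left(\frac{1}{32} + 7\right) = 2 \cdot 0 \cdot \frac{225}{32} = 0 \cdot \frac{225}{32} = 0$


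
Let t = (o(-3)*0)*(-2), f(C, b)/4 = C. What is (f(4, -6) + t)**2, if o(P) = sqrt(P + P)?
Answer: 256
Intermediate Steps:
f(C, b) = 4*C
o(P) = sqrt(2)*sqrt(P) (o(P) = sqrt(2*P) = sqrt(2)*sqrt(P))
t = 0 (t = ((sqrt(2)*sqrt(-3))*0)*(-2) = ((sqrt(2)*(I*sqrt(3)))*0)*(-2) = ((I*sqrt(6))*0)*(-2) = 0*(-2) = 0)
(f(4, -6) + t)**2 = (4*4 + 0)**2 = (16 + 0)**2 = 16**2 = 256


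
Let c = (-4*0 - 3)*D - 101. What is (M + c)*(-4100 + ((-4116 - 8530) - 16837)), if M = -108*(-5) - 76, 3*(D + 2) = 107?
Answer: -8798746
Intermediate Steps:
D = 101/3 (D = -2 + (1/3)*107 = -2 + 107/3 = 101/3 ≈ 33.667)
M = 464 (M = 540 - 76 = 464)
c = -202 (c = (-4*0 - 3)*(101/3) - 101 = (0 - 3)*(101/3) - 101 = -3*101/3 - 101 = -101 - 101 = -202)
(M + c)*(-4100 + ((-4116 - 8530) - 16837)) = (464 - 202)*(-4100 + ((-4116 - 8530) - 16837)) = 262*(-4100 + (-12646 - 16837)) = 262*(-4100 - 29483) = 262*(-33583) = -8798746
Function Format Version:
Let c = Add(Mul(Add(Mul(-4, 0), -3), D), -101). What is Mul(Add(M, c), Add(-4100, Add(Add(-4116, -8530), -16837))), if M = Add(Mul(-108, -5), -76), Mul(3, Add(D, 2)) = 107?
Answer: -8798746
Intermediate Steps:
D = Rational(101, 3) (D = Add(-2, Mul(Rational(1, 3), 107)) = Add(-2, Rational(107, 3)) = Rational(101, 3) ≈ 33.667)
M = 464 (M = Add(540, -76) = 464)
c = -202 (c = Add(Mul(Add(Mul(-4, 0), -3), Rational(101, 3)), -101) = Add(Mul(Add(0, -3), Rational(101, 3)), -101) = Add(Mul(-3, Rational(101, 3)), -101) = Add(-101, -101) = -202)
Mul(Add(M, c), Add(-4100, Add(Add(-4116, -8530), -16837))) = Mul(Add(464, -202), Add(-4100, Add(Add(-4116, -8530), -16837))) = Mul(262, Add(-4100, Add(-12646, -16837))) = Mul(262, Add(-4100, -29483)) = Mul(262, -33583) = -8798746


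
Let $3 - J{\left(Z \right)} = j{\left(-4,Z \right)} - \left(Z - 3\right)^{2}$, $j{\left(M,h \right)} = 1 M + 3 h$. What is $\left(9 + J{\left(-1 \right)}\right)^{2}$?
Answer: $1225$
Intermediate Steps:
$j{\left(M,h \right)} = M + 3 h$
$J{\left(Z \right)} = 7 + \left(-3 + Z\right)^{2} - 3 Z$ ($J{\left(Z \right)} = 3 - \left(\left(-4 + 3 Z\right) - \left(Z - 3\right)^{2}\right) = 3 - \left(\left(-4 + 3 Z\right) - \left(-3 + Z\right)^{2}\right) = 3 - \left(-4 - \left(-3 + Z\right)^{2} + 3 Z\right) = 3 + \left(4 + \left(-3 + Z\right)^{2} - 3 Z\right) = 7 + \left(-3 + Z\right)^{2} - 3 Z$)
$\left(9 + J{\left(-1 \right)}\right)^{2} = \left(9 + \left(16 + \left(-1\right)^{2} - -9\right)\right)^{2} = \left(9 + \left(16 + 1 + 9\right)\right)^{2} = \left(9 + 26\right)^{2} = 35^{2} = 1225$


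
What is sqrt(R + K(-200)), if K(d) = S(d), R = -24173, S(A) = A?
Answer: I*sqrt(24373) ≈ 156.12*I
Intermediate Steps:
K(d) = d
sqrt(R + K(-200)) = sqrt(-24173 - 200) = sqrt(-24373) = I*sqrt(24373)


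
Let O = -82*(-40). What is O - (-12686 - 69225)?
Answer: 85191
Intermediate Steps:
O = 3280
O - (-12686 - 69225) = 3280 - (-12686 - 69225) = 3280 - 1*(-81911) = 3280 + 81911 = 85191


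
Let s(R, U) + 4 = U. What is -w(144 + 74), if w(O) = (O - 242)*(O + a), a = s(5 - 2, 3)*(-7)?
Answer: 5400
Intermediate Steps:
s(R, U) = -4 + U
a = 7 (a = (-4 + 3)*(-7) = -1*(-7) = 7)
w(O) = (-242 + O)*(7 + O) (w(O) = (O - 242)*(O + 7) = (-242 + O)*(7 + O))
-w(144 + 74) = -(-1694 + (144 + 74)**2 - 235*(144 + 74)) = -(-1694 + 218**2 - 235*218) = -(-1694 + 47524 - 51230) = -1*(-5400) = 5400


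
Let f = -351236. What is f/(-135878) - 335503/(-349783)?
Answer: 12031704173/3394843891 ≈ 3.5441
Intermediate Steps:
f/(-135878) - 335503/(-349783) = -351236/(-135878) - 335503/(-349783) = -351236*(-1/135878) - 335503*(-1/349783) = 175618/67939 + 47929/49969 = 12031704173/3394843891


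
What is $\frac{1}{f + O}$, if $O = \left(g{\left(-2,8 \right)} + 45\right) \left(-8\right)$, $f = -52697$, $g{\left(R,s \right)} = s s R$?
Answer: $- \frac{1}{52033} \approx -1.9219 \cdot 10^{-5}$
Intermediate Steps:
$g{\left(R,s \right)} = R s^{2}$ ($g{\left(R,s \right)} = s^{2} R = R s^{2}$)
$O = 664$ ($O = \left(- 2 \cdot 8^{2} + 45\right) \left(-8\right) = \left(\left(-2\right) 64 + 45\right) \left(-8\right) = \left(-128 + 45\right) \left(-8\right) = \left(-83\right) \left(-8\right) = 664$)
$\frac{1}{f + O} = \frac{1}{-52697 + 664} = \frac{1}{-52033} = - \frac{1}{52033}$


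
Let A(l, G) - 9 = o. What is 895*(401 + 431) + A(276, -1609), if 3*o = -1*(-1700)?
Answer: 2235647/3 ≈ 7.4522e+5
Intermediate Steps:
o = 1700/3 (o = (-1*(-1700))/3 = (⅓)*1700 = 1700/3 ≈ 566.67)
A(l, G) = 1727/3 (A(l, G) = 9 + 1700/3 = 1727/3)
895*(401 + 431) + A(276, -1609) = 895*(401 + 431) + 1727/3 = 895*832 + 1727/3 = 744640 + 1727/3 = 2235647/3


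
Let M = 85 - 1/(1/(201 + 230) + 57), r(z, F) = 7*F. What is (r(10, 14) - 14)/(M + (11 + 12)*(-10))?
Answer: -687904/1187597 ≈ -0.57924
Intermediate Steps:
M = 2087849/24568 (M = 85 - 1/(1/431 + 57) = 85 - 1/24568/431 = 85 - 1*431/24568 = 85 - 431/24568 = 2087849/24568 ≈ 84.982)
(r(10, 14) - 14)/(M + (11 + 12)*(-10)) = (7*14 - 14)/(2087849/24568 + (11 + 12)*(-10)) = (98 - 14)/(2087849/24568 + 23*(-10)) = 84/(2087849/24568 - 230) = 84/(-3562791/24568) = 84*(-24568/3562791) = -687904/1187597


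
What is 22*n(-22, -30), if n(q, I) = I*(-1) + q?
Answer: 176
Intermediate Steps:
n(q, I) = q - I (n(q, I) = -I + q = q - I)
22*n(-22, -30) = 22*(-22 - 1*(-30)) = 22*(-22 + 30) = 22*8 = 176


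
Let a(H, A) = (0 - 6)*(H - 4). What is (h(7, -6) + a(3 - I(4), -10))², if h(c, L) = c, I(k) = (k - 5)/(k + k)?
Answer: 2401/16 ≈ 150.06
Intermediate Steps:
I(k) = (-5 + k)/(2*k) (I(k) = (-5 + k)/((2*k)) = (-5 + k)*(1/(2*k)) = (-5 + k)/(2*k))
a(H, A) = 24 - 6*H (a(H, A) = -6*(-4 + H) = 24 - 6*H)
(h(7, -6) + a(3 - I(4), -10))² = (7 + (24 - 6*(3 - (-5 + 4)/(2*4))))² = (7 + (24 - 6*(3 - (-1)/(2*4))))² = (7 + (24 - 6*(3 - 1*(-⅛))))² = (7 + (24 - 6*(3 + ⅛)))² = (7 + (24 - 6*25/8))² = (7 + (24 - 75/4))² = (7 + 21/4)² = (49/4)² = 2401/16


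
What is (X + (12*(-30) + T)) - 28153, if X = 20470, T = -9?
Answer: -8052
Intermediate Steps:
(X + (12*(-30) + T)) - 28153 = (20470 + (12*(-30) - 9)) - 28153 = (20470 + (-360 - 9)) - 28153 = (20470 - 369) - 28153 = 20101 - 28153 = -8052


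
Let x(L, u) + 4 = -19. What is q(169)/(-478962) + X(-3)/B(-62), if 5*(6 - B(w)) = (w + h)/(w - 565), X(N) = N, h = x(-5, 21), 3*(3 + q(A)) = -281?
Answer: -1350848258/2690569035 ≈ -0.50207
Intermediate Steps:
q(A) = -290/3 (q(A) = -3 + (⅓)*(-281) = -3 - 281/3 = -290/3)
x(L, u) = -23 (x(L, u) = -4 - 19 = -23)
h = -23
B(w) = 6 - (-23 + w)/(5*(-565 + w)) (B(w) = 6 - (w - 23)/(5*(w - 565)) = 6 - (-23 + w)/(5*(-565 + w)))
q(169)/(-478962) + X(-3)/B(-62) = -290/3/(-478962) - 3*5*(-565 - 62)/(-16927 + 29*(-62)) = -290/3*(-1/478962) - 3*(-3135/(-16927 - 1798)) = 145/718443 - 3/((⅕)*(-1/627)*(-18725)) = 145/718443 - 3/3745/627 = 145/718443 - 3*627/3745 = 145/718443 - 1881/3745 = -1350848258/2690569035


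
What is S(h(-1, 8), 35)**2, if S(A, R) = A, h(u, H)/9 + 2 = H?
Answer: 2916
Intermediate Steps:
h(u, H) = -18 + 9*H
S(h(-1, 8), 35)**2 = (-18 + 9*8)**2 = (-18 + 72)**2 = 54**2 = 2916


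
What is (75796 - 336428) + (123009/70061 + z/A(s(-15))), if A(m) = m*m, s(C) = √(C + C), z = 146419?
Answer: -558058727849/2101830 ≈ -2.6551e+5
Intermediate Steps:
s(C) = √2*√C (s(C) = √(2*C) = √2*√C)
A(m) = m²
(75796 - 336428) + (123009/70061 + z/A(s(-15))) = (75796 - 336428) + (123009/70061 + 146419/((√2*√(-15))²)) = -260632 + (123009*(1/70061) + 146419/((√2*(I*√15))²)) = -260632 + (123009/70061 + 146419/((I*√30)²)) = -260632 + (123009/70061 + 146419/(-30)) = -260632 + (123009/70061 + 146419*(-1/30)) = -260632 + (123009/70061 - 146419/30) = -260632 - 10254571289/2101830 = -558058727849/2101830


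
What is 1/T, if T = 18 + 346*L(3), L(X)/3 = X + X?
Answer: 1/6246 ≈ 0.00016010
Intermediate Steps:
L(X) = 6*X (L(X) = 3*(X + X) = 3*(2*X) = 6*X)
T = 6246 (T = 18 + 346*(6*3) = 18 + 346*18 = 18 + 6228 = 6246)
1/T = 1/6246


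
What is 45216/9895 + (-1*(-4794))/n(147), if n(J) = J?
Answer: 18027794/484855 ≈ 37.182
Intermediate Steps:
45216/9895 + (-1*(-4794))/n(147) = 45216/9895 - 1*(-4794)/147 = 45216*(1/9895) + 4794*(1/147) = 45216/9895 + 1598/49 = 18027794/484855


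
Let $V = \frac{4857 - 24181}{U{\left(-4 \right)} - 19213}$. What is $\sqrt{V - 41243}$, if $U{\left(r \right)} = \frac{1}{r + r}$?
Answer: $\frac{i \sqrt{974351476628715}}{153705} \approx 203.08 i$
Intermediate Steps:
$U{\left(r \right)} = \frac{1}{2 r}$
$V = \frac{154592}{153705}$ ($V = \frac{4857 - 24181}{\frac{1}{2 \left(-4\right)} - 19213} = - \frac{19324}{\frac{1}{2} \left(- \frac{1}{4}\right) - 19213} = - \frac{19324}{- \frac{1}{8} - 19213} = - \frac{19324}{- \frac{153705}{8}} = \left(-19324\right) \left(- \frac{8}{153705}\right) = \frac{154592}{153705} \approx 1.0058$)
$\sqrt{V - 41243} = \sqrt{\frac{154592}{153705} - 41243} = \sqrt{- \frac{6339100723}{153705}} = \frac{i \sqrt{974351476628715}}{153705}$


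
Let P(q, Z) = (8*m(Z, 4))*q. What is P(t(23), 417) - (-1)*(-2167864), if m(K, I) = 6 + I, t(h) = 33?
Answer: -2165224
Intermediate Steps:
P(q, Z) = 80*q (P(q, Z) = (8*(6 + 4))*q = (8*10)*q = 80*q)
P(t(23), 417) - (-1)*(-2167864) = 80*33 - (-1)*(-2167864) = 2640 - 1*2167864 = 2640 - 2167864 = -2165224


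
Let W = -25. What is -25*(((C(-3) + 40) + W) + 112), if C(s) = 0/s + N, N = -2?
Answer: -3125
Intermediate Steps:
C(s) = -2 (C(s) = 0/s - 2 = 0 - 2 = -2)
-25*(((C(-3) + 40) + W) + 112) = -25*(((-2 + 40) - 25) + 112) = -25*((38 - 25) + 112) = -25*(13 + 112) = -25*125 = -1*3125 = -3125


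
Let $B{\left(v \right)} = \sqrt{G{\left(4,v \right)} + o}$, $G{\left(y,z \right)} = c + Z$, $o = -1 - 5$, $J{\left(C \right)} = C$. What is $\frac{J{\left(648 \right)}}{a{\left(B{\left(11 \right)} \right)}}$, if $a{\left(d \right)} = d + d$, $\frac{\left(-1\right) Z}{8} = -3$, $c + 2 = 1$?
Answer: $\frac{324 \sqrt{17}}{17} \approx 78.582$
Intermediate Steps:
$c = -1$ ($c = -2 + 1 = -1$)
$Z = 24$ ($Z = \left(-8\right) \left(-3\right) = 24$)
$o = -6$ ($o = -1 - 5 = -6$)
$G{\left(y,z \right)} = 23$ ($G{\left(y,z \right)} = -1 + 24 = 23$)
$B{\left(v \right)} = \sqrt{17}$ ($B{\left(v \right)} = \sqrt{23 - 6} = \sqrt{17}$)
$a{\left(d \right)} = 2 d$
$\frac{J{\left(648 \right)}}{a{\left(B{\left(11 \right)} \right)}} = \frac{648}{2 \sqrt{17}} = 648 \frac{\sqrt{17}}{34} = \frac{324 \sqrt{17}}{17}$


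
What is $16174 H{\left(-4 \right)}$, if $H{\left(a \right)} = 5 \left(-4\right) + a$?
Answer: $-388176$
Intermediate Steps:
$H{\left(a \right)} = -20 + a$
$16174 H{\left(-4 \right)} = 16174 \left(-20 - 4\right) = 16174 \left(-24\right) = -388176$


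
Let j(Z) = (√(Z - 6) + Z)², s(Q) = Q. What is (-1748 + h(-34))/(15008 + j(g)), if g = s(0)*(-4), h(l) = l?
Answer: -891/7501 ≈ -0.11878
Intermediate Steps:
g = 0 (g = 0*(-4) = 0)
j(Z) = (Z + √(-6 + Z))² (j(Z) = (√(-6 + Z) + Z)² = (Z + √(-6 + Z))²)
(-1748 + h(-34))/(15008 + j(g)) = (-1748 - 34)/(15008 + (0 + √(-6 + 0))²) = -1782/(15008 + (0 + √(-6))²) = -1782/(15008 + (0 + I*√6)²) = -1782/(15008 + (I*√6)²) = -1782/(15008 - 6) = -1782/15002 = -1782*1/15002 = -891/7501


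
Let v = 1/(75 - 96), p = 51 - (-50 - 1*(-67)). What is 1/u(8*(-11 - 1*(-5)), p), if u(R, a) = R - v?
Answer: -21/1007 ≈ -0.020854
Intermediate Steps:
p = 34 (p = 51 - (-50 + 67) = 51 - 1*17 = 51 - 17 = 34)
v = -1/21 (v = 1/(-21) = -1/21 ≈ -0.047619)
u(R, a) = 1/21 + R (u(R, a) = R - 1*(-1/21) = R + 1/21 = 1/21 + R)
1/u(8*(-11 - 1*(-5)), p) = 1/(1/21 + 8*(-11 - 1*(-5))) = 1/(1/21 + 8*(-11 + 5)) = 1/(1/21 + 8*(-6)) = 1/(1/21 - 48) = 1/(-1007/21) = -21/1007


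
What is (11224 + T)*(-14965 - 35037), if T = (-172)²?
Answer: -2040481616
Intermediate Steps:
T = 29584
(11224 + T)*(-14965 - 35037) = (11224 + 29584)*(-14965 - 35037) = 40808*(-50002) = -2040481616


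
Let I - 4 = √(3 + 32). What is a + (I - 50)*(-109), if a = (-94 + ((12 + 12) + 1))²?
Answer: 9775 - 109*√35 ≈ 9130.1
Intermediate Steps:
I = 4 + √35 (I = 4 + √(3 + 32) = 4 + √35 ≈ 9.9161)
a = 4761 (a = (-94 + (24 + 1))² = (-94 + 25)² = (-69)² = 4761)
a + (I - 50)*(-109) = 4761 + ((4 + √35) - 50)*(-109) = 4761 + (-46 + √35)*(-109) = 4761 + (5014 - 109*√35) = 9775 - 109*√35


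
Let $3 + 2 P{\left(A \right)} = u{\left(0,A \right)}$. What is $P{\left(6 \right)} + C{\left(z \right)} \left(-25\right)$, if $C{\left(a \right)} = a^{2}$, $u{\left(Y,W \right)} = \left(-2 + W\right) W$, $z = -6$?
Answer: $- \frac{1779}{2} \approx -889.5$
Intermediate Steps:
$u{\left(Y,W \right)} = W \left(-2 + W\right)$
$P{\left(A \right)} = - \frac{3}{2} + \frac{A \left(-2 + A\right)}{2}$
$P{\left(6 \right)} + C{\left(z \right)} \left(-25\right) = \left(- \frac{3}{2} + \frac{1}{2} \cdot 6 \left(-2 + 6\right)\right) + \left(-6\right)^{2} \left(-25\right) = \left(- \frac{3}{2} + \frac{1}{2} \cdot 6 \cdot 4\right) + 36 \left(-25\right) = \left(- \frac{3}{2} + 12\right) - 900 = \frac{21}{2} - 900 = - \frac{1779}{2}$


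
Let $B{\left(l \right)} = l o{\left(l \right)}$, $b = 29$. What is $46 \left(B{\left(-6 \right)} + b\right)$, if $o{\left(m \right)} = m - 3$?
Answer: $3818$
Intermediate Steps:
$o{\left(m \right)} = -3 + m$ ($o{\left(m \right)} = m - 3 = -3 + m$)
$B{\left(l \right)} = l \left(-3 + l\right)$
$46 \left(B{\left(-6 \right)} + b\right) = 46 \left(- 6 \left(-3 - 6\right) + 29\right) = 46 \left(\left(-6\right) \left(-9\right) + 29\right) = 46 \left(54 + 29\right) = 46 \cdot 83 = 3818$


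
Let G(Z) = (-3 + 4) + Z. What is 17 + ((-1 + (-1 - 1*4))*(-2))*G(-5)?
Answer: -31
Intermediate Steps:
G(Z) = 1 + Z
17 + ((-1 + (-1 - 1*4))*(-2))*G(-5) = 17 + ((-1 + (-1 - 1*4))*(-2))*(1 - 5) = 17 + ((-1 + (-1 - 4))*(-2))*(-4) = 17 + ((-1 - 5)*(-2))*(-4) = 17 - 6*(-2)*(-4) = 17 + 12*(-4) = 17 - 48 = -31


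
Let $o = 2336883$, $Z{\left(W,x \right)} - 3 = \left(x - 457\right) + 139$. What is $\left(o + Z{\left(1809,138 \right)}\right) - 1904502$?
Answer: $432204$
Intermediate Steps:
$Z{\left(W,x \right)} = -315 + x$ ($Z{\left(W,x \right)} = 3 + \left(\left(x - 457\right) + 139\right) = 3 + \left(\left(-457 + x\right) + 139\right) = 3 + \left(-318 + x\right) = -315 + x$)
$\left(o + Z{\left(1809,138 \right)}\right) - 1904502 = \left(2336883 + \left(-315 + 138\right)\right) - 1904502 = \left(2336883 - 177\right) - 1904502 = 2336706 - 1904502 = 432204$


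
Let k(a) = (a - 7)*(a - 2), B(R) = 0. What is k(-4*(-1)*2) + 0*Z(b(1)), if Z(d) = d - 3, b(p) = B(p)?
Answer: 6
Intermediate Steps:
b(p) = 0
Z(d) = -3 + d
k(a) = (-7 + a)*(-2 + a)
k(-4*(-1)*2) + 0*Z(b(1)) = (14 + (-4*(-1)*2)**2 - 9*(-4*(-1))*2) + 0*(-3 + 0) = (14 + (4*2)**2 - 36*2) + 0*(-3) = (14 + 8**2 - 9*8) + 0 = (14 + 64 - 72) + 0 = 6 + 0 = 6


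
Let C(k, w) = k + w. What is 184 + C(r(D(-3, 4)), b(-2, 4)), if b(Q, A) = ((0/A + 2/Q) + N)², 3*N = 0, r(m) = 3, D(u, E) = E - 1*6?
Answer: 188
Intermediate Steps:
D(u, E) = -6 + E (D(u, E) = E - 6 = -6 + E)
N = 0 (N = (⅓)*0 = 0)
b(Q, A) = 4/Q² (b(Q, A) = ((0/A + 2/Q) + 0)² = ((0 + 2/Q) + 0)² = (2/Q + 0)² = (2/Q)² = 4/Q²)
184 + C(r(D(-3, 4)), b(-2, 4)) = 184 + (3 + 4/(-2)²) = 184 + (3 + 4*(¼)) = 184 + (3 + 1) = 184 + 4 = 188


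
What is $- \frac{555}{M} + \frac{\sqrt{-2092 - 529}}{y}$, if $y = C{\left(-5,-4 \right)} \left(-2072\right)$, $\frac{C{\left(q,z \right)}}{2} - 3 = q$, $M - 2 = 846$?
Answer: $- \frac{555}{848} + \frac{i \sqrt{2621}}{8288} \approx -0.65448 + 0.0061771 i$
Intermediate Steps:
$M = 848$ ($M = 2 + 846 = 848$)
$C{\left(q,z \right)} = 6 + 2 q$
$y = 8288$ ($y = \left(6 + 2 \left(-5\right)\right) \left(-2072\right) = \left(6 - 10\right) \left(-2072\right) = \left(-4\right) \left(-2072\right) = 8288$)
$- \frac{555}{M} + \frac{\sqrt{-2092 - 529}}{y} = - \frac{555}{848} + \frac{\sqrt{-2092 - 529}}{8288} = \left(-555\right) \frac{1}{848} + \sqrt{-2621} \cdot \frac{1}{8288} = - \frac{555}{848} + i \sqrt{2621} \cdot \frac{1}{8288} = - \frac{555}{848} + \frac{i \sqrt{2621}}{8288}$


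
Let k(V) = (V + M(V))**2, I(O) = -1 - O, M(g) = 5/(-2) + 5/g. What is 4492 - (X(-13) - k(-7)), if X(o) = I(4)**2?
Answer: 895981/196 ≈ 4571.3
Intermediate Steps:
M(g) = -5/2 + 5/g (M(g) = 5*(-1/2) + 5/g = -5/2 + 5/g)
X(o) = 25 (X(o) = (-1 - 1*4)**2 = (-1 - 4)**2 = (-5)**2 = 25)
k(V) = (-5/2 + V + 5/V)**2 (k(V) = (V + (-5/2 + 5/V))**2 = (-5/2 + V + 5/V)**2)
4492 - (X(-13) - k(-7)) = 4492 - (25 - (10 - 7*(-5 + 2*(-7)))**2/(4*(-7)**2)) = 4492 - (25 - (10 - 7*(-5 - 14))**2/(4*49)) = 4492 - (25 - (10 - 7*(-19))**2/(4*49)) = 4492 - (25 - (10 + 133)**2/(4*49)) = 4492 - (25 - 143**2/(4*49)) = 4492 - (25 - 20449/(4*49)) = 4492 - (25 - 1*20449/196) = 4492 - (25 - 20449/196) = 4492 - 1*(-15549/196) = 4492 + 15549/196 = 895981/196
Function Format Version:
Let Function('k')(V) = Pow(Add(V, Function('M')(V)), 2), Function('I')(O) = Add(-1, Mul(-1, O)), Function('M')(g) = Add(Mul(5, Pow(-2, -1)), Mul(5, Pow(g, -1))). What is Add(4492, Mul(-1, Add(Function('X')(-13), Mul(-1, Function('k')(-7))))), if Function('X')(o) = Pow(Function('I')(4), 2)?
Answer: Rational(895981, 196) ≈ 4571.3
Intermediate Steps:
Function('M')(g) = Add(Rational(-5, 2), Mul(5, Pow(g, -1))) (Function('M')(g) = Add(Mul(5, Rational(-1, 2)), Mul(5, Pow(g, -1))) = Add(Rational(-5, 2), Mul(5, Pow(g, -1))))
Function('X')(o) = 25 (Function('X')(o) = Pow(Add(-1, Mul(-1, 4)), 2) = Pow(Add(-1, -4), 2) = Pow(-5, 2) = 25)
Function('k')(V) = Pow(Add(Rational(-5, 2), V, Mul(5, Pow(V, -1))), 2) (Function('k')(V) = Pow(Add(V, Add(Rational(-5, 2), Mul(5, Pow(V, -1)))), 2) = Pow(Add(Rational(-5, 2), V, Mul(5, Pow(V, -1))), 2))
Add(4492, Mul(-1, Add(Function('X')(-13), Mul(-1, Function('k')(-7))))) = Add(4492, Mul(-1, Add(25, Mul(-1, Mul(Rational(1, 4), Pow(-7, -2), Pow(Add(10, Mul(-7, Add(-5, Mul(2, -7)))), 2)))))) = Add(4492, Mul(-1, Add(25, Mul(-1, Mul(Rational(1, 4), Rational(1, 49), Pow(Add(10, Mul(-7, Add(-5, -14))), 2)))))) = Add(4492, Mul(-1, Add(25, Mul(-1, Mul(Rational(1, 4), Rational(1, 49), Pow(Add(10, Mul(-7, -19)), 2)))))) = Add(4492, Mul(-1, Add(25, Mul(-1, Mul(Rational(1, 4), Rational(1, 49), Pow(Add(10, 133), 2)))))) = Add(4492, Mul(-1, Add(25, Mul(-1, Mul(Rational(1, 4), Rational(1, 49), Pow(143, 2)))))) = Add(4492, Mul(-1, Add(25, Mul(-1, Mul(Rational(1, 4), Rational(1, 49), 20449))))) = Add(4492, Mul(-1, Add(25, Mul(-1, Rational(20449, 196))))) = Add(4492, Mul(-1, Add(25, Rational(-20449, 196)))) = Add(4492, Mul(-1, Rational(-15549, 196))) = Add(4492, Rational(15549, 196)) = Rational(895981, 196)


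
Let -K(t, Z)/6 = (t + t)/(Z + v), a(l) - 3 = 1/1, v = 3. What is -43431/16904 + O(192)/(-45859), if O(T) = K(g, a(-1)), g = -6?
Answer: -13943132691/5426403752 ≈ -2.5695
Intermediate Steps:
a(l) = 4 (a(l) = 3 + 1/1 = 3 + 1 = 4)
K(t, Z) = -12*t/(3 + Z) (K(t, Z) = -6*(t + t)/(Z + 3) = -6*2*t/(3 + Z) = -12*t/(3 + Z))
O(T) = 72/7 (O(T) = -12*(-6)/(3 + 4) = -12*(-6)/7 = -12*(-6)*⅐ = 72/7)
-43431/16904 + O(192)/(-45859) = -43431/16904 + (72/7)/(-45859) = -43431*1/16904 + (72/7)*(-1/45859) = -43431/16904 - 72/321013 = -13943132691/5426403752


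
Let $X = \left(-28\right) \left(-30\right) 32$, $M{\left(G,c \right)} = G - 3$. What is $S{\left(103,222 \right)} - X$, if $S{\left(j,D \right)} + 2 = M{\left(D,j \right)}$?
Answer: $-26663$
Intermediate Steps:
$M{\left(G,c \right)} = -3 + G$ ($M{\left(G,c \right)} = G - 3 = -3 + G$)
$S{\left(j,D \right)} = -5 + D$ ($S{\left(j,D \right)} = -2 + \left(-3 + D\right) = -5 + D$)
$X = 26880$ ($X = 840 \cdot 32 = 26880$)
$S{\left(103,222 \right)} - X = \left(-5 + 222\right) - 26880 = 217 - 26880 = -26663$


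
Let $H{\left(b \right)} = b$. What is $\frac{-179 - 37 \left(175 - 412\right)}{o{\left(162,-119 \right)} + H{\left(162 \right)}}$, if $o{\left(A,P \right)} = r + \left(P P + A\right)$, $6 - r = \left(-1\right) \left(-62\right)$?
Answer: $\frac{8590}{14429} \approx 0.59533$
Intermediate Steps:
$r = -56$ ($r = 6 - \left(-1\right) \left(-62\right) = 6 - 62 = -56$)
$o{\left(A,P \right)} = -56 + A + P^{2}$ ($o{\left(A,P \right)} = -56 + \left(P P + A\right) = -56 + \left(P^{2} + A\right) = -56 + \left(A + P^{2}\right) = -56 + A + P^{2}$)
$\frac{-179 - 37 \left(175 - 412\right)}{o{\left(162,-119 \right)} + H{\left(162 \right)}} = \frac{-179 - 37 \left(175 - 412\right)}{\left(-56 + 162 + \left(-119\right)^{2}\right) + 162} = \frac{-179 - -8769}{\left(-56 + 162 + 14161\right) + 162} = \frac{-179 + 8769}{14267 + 162} = \frac{8590}{14429}$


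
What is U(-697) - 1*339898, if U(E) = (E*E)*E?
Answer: -338948771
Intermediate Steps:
U(E) = E³ (U(E) = E²*E = E³)
U(-697) - 1*339898 = (-697)³ - 1*339898 = -338608873 - 339898 = -338948771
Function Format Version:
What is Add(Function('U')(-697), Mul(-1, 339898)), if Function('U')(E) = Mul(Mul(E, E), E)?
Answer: -338948771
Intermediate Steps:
Function('U')(E) = Pow(E, 3) (Function('U')(E) = Mul(Pow(E, 2), E) = Pow(E, 3))
Add(Function('U')(-697), Mul(-1, 339898)) = Add(Pow(-697, 3), Mul(-1, 339898)) = Add(-338608873, -339898) = -338948771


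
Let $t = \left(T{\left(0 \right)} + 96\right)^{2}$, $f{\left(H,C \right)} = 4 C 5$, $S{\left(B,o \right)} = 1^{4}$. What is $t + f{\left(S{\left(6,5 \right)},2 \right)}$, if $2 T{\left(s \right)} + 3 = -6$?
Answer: $\frac{33649}{4} \approx 8412.3$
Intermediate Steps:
$T{\left(s \right)} = - \frac{9}{2}$ ($T{\left(s \right)} = - \frac{3}{2} + \frac{1}{2} \left(-6\right) = - \frac{3}{2} - 3 = - \frac{9}{2}$)
$S{\left(B,o \right)} = 1$
$f{\left(H,C \right)} = 20 C$
$t = \frac{33489}{4}$ ($t = \left(- \frac{9}{2} + 96\right)^{2} = \left(\frac{183}{2}\right)^{2} = \frac{33489}{4} \approx 8372.3$)
$t + f{\left(S{\left(6,5 \right)},2 \right)} = \frac{33489}{4} + 20 \cdot 2 = \frac{33489}{4} + 40 = \frac{33649}{4}$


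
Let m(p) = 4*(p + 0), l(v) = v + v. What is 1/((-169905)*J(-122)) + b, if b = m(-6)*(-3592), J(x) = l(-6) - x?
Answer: 1611188726399/18689550 ≈ 86208.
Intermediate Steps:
l(v) = 2*v
m(p) = 4*p
J(x) = -12 - x (J(x) = 2*(-6) - x = -12 - x)
b = 86208 (b = (4*(-6))*(-3592) = -24*(-3592) = 86208)
1/((-169905)*J(-122)) + b = 1/((-169905)*(-12 - 1*(-122))) + 86208 = -1/(169905*(-12 + 122)) + 86208 = -1/169905/110 + 86208 = -1/169905*1/110 + 86208 = -1/18689550 + 86208 = 1611188726399/18689550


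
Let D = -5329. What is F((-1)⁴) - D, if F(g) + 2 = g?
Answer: 5328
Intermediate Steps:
F(g) = -2 + g
F((-1)⁴) - D = (-2 + (-1)⁴) - 1*(-5329) = (-2 + 1) + 5329 = -1 + 5329 = 5328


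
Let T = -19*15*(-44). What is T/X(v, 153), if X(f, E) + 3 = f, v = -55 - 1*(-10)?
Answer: -1045/4 ≈ -261.25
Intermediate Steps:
v = -45 (v = -55 + 10 = -45)
T = 12540 (T = -285*(-44) = 12540)
X(f, E) = -3 + f
T/X(v, 153) = 12540/(-3 - 45) = 12540/(-48) = 12540*(-1/48) = -1045/4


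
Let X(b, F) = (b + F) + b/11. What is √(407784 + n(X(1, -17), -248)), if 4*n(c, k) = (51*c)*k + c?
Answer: √221712931/22 ≈ 676.82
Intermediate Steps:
X(b, F) = F + 12*b/11 (X(b, F) = (F + b) + b*(1/11) = (F + b) + b/11 = F + 12*b/11)
n(c, k) = c/4 + 51*c*k/4 (n(c, k) = ((51*c)*k + c)/4 = (51*c*k + c)/4 = (c + 51*c*k)/4 = c/4 + 51*c*k/4)
√(407784 + n(X(1, -17), -248)) = √(407784 + (-17 + (12/11)*1)*(1 + 51*(-248))/4) = √(407784 + (-17 + 12/11)*(1 - 12648)/4) = √(407784 + (¼)*(-175/11)*(-12647)) = √(407784 + 2213225/44) = √(20155721/44) = √221712931/22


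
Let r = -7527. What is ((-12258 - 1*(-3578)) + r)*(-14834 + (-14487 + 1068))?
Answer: 457896371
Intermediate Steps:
((-12258 - 1*(-3578)) + r)*(-14834 + (-14487 + 1068)) = ((-12258 - 1*(-3578)) - 7527)*(-14834 + (-14487 + 1068)) = ((-12258 + 3578) - 7527)*(-14834 - 13419) = (-8680 - 7527)*(-28253) = -16207*(-28253) = 457896371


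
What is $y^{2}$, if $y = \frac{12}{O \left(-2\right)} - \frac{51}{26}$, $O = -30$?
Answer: $\frac{52441}{16900} \approx 3.103$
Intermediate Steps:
$y = - \frac{229}{130}$ ($y = \frac{12}{\left(-30\right) \left(-2\right)} - \frac{51}{26} = \frac{12}{60} - \frac{51}{26} = 12 \cdot \frac{1}{60} - \frac{51}{26} = \frac{1}{5} - \frac{51}{26} = - \frac{229}{130} \approx -1.7615$)
$y^{2} = \left(- \frac{229}{130}\right)^{2} = \frac{52441}{16900}$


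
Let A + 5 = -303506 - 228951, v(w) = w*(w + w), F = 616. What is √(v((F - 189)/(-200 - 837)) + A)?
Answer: 2*I*√38470355/17 ≈ 729.7*I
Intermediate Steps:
v(w) = 2*w² (v(w) = w*(2*w) = 2*w²)
A = -532462 (A = -5 + (-303506 - 228951) = -5 - 532457 = -532462)
√(v((F - 189)/(-200 - 837)) + A) = √(2*((616 - 189)/(-200 - 837))² - 532462) = √(2*(427/(-1037))² - 532462) = √(2*(427*(-1/1037))² - 532462) = √(2*(-7/17)² - 532462) = √(2*(49/289) - 532462) = √(98/289 - 532462) = √(-153881420/289) = 2*I*√38470355/17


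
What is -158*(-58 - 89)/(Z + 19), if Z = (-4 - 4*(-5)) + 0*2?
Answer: 3318/5 ≈ 663.60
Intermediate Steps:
Z = 16 (Z = (-4 + 20) + 0 = 16 + 0 = 16)
-158*(-58 - 89)/(Z + 19) = -158*(-58 - 89)/(16 + 19) = -(-23226)/35 = -158*(-21/5) = 3318/5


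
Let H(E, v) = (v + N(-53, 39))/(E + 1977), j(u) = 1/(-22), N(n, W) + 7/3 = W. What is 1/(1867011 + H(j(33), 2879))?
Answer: 130479/243605920703 ≈ 5.3562e-7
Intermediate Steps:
N(n, W) = -7/3 + W
j(u) = -1/22
H(E, v) = (110/3 + v)/(1977 + E) (H(E, v) = (v + (-7/3 + 39))/(E + 1977) = (v + 110/3)/(1977 + E) = (110/3 + v)/(1977 + E))
1/(1867011 + H(j(33), 2879)) = 1/(1867011 + (110/3 + 2879)/(1977 - 1/22)) = 1/(1867011 + (8747/3)/(43493/22)) = 1/(1867011 + (22/43493)*(8747/3)) = 1/(1867011 + 192434/130479) = 1/(243605920703/130479) = 130479/243605920703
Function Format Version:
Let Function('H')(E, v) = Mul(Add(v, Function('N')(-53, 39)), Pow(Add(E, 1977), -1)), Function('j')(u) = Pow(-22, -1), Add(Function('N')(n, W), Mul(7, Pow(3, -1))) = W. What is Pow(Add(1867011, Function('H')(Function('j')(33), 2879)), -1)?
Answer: Rational(130479, 243605920703) ≈ 5.3562e-7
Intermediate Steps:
Function('N')(n, W) = Add(Rational(-7, 3), W)
Function('j')(u) = Rational(-1, 22)
Function('H')(E, v) = Mul(Pow(Add(1977, E), -1), Add(Rational(110, 3), v)) (Function('H')(E, v) = Mul(Add(v, Add(Rational(-7, 3), 39)), Pow(Add(E, 1977), -1)) = Mul(Add(v, Rational(110, 3)), Pow(Add(1977, E), -1)) = Mul(Add(Rational(110, 3), v), Pow(Add(1977, E), -1)) = Mul(Pow(Add(1977, E), -1), Add(Rational(110, 3), v)))
Pow(Add(1867011, Function('H')(Function('j')(33), 2879)), -1) = Pow(Add(1867011, Mul(Pow(Add(1977, Rational(-1, 22)), -1), Add(Rational(110, 3), 2879))), -1) = Pow(Add(1867011, Mul(Pow(Rational(43493, 22), -1), Rational(8747, 3))), -1) = Pow(Add(1867011, Mul(Rational(22, 43493), Rational(8747, 3))), -1) = Pow(Add(1867011, Rational(192434, 130479)), -1) = Pow(Rational(243605920703, 130479), -1) = Rational(130479, 243605920703)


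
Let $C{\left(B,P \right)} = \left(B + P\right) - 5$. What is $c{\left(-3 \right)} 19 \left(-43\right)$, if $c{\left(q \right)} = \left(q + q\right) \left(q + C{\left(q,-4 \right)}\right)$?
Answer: $-73530$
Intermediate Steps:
$C{\left(B,P \right)} = -5 + B + P$
$c{\left(q \right)} = 2 q \left(-9 + 2 q\right)$ ($c{\left(q \right)} = \left(q + q\right) \left(q - \left(9 - q\right)\right) = 2 q \left(q + \left(-9 + q\right)\right) = 2 q \left(-9 + 2 q\right)$)
$c{\left(-3 \right)} 19 \left(-43\right) = 2 \left(-3\right) \left(-9 + 2 \left(-3\right)\right) 19 \left(-43\right) = 2 \left(-3\right) \left(-9 - 6\right) \left(-817\right) = 2 \left(-3\right) \left(-15\right) \left(-817\right) = 90 \left(-817\right) = -73530$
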